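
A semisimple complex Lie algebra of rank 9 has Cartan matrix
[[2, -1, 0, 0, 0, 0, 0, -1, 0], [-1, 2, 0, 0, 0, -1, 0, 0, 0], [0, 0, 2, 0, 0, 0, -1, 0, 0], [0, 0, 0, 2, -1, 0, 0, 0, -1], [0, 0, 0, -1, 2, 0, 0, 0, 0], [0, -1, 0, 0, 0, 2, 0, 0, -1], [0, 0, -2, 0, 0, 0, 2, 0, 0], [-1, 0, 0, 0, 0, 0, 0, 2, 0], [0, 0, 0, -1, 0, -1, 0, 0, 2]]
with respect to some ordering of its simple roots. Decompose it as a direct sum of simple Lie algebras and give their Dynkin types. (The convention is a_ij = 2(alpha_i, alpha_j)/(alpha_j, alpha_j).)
The diagram associated to this matrix has two connected components: the simple roots {alpha_1, alpha_2, alpha_4, alpha_5, alpha_6, alpha_8, alpha_9} form a chain of 7 nodes with single edges (A_7), and {alpha_3, alpha_7} form a chain of 2 nodes with a double edge at one end; the terminal node there is the unique short simple root (B_2). A semisimple Lie algebra decomposes uniquely as the direct sum of simple ideals, one per connected component of its Dynkin diagram, so g ≅ A_7 ⊕ B_2 (dimension 63 + 10 = 73).

A_7 (sl(8)) + B_2 (so(5))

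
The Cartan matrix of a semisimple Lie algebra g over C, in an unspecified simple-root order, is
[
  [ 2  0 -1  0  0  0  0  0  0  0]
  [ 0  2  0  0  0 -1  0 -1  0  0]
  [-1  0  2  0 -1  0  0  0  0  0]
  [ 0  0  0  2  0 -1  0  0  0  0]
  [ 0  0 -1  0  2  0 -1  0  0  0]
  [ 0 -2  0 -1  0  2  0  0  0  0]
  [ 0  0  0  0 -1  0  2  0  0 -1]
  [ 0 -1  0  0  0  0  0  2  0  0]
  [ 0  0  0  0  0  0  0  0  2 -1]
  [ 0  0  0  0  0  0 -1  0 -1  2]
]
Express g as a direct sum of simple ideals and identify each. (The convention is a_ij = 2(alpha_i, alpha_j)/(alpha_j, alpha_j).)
The diagram associated to this matrix has two connected components: the simple roots {alpha_1, alpha_3, alpha_5, alpha_7, alpha_9, alpha_10} form a chain of 6 nodes with single edges (A_6), and {alpha_2, alpha_4, alpha_6, alpha_8} form a chain of 4 nodes with a double edge between the middle two (F_4). A semisimple Lie algebra decomposes uniquely as the direct sum of simple ideals, one per connected component of its Dynkin diagram, so g ≅ A_6 ⊕ F_4 (dimension 48 + 52 = 100).

A_6 (sl(7)) ⊕ F_4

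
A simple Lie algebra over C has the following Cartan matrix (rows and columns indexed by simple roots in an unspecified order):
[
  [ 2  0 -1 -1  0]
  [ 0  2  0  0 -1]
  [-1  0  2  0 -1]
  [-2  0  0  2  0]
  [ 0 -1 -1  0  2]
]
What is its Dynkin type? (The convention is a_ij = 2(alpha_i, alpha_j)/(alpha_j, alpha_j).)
The matrix has rank 5 with 2's on the diagonal. Reading the off-diagonal entries as Dynkin edges (a single edge where a_ij = a_ji = -1; a double or triple edge where a_ij * a_ji = 2 or 3), the diagram is a chain of 5 nodes with a double edge at one end; the terminal node there is the unique long simple root (C_5). One simple-root ordering that puts it in standard form is (alpha_2, alpha_5, alpha_3, alpha_1, alpha_4). So the algebra is type C_5, i.e. sp(10).

C_5 (sp(10))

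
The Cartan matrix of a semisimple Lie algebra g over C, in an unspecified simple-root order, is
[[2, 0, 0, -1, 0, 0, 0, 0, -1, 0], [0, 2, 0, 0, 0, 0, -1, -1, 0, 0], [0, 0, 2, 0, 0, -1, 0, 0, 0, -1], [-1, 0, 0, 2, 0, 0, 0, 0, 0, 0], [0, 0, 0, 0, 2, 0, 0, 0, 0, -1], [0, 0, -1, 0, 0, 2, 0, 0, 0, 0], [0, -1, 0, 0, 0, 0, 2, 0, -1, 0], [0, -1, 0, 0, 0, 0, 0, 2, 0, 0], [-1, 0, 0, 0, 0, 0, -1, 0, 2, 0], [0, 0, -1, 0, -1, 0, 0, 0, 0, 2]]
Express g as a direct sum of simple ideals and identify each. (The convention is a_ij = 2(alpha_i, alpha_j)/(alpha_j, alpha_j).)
type A_4 + type A_6

The diagram associated to this matrix has two connected components: the simple roots {alpha_3, alpha_5, alpha_6, alpha_10} form a chain of 4 nodes with single edges (A_4), and {alpha_1, alpha_2, alpha_4, alpha_7, alpha_8, alpha_9} form a chain of 6 nodes with single edges (A_6). A semisimple Lie algebra decomposes uniquely as the direct sum of simple ideals, one per connected component of its Dynkin diagram, so g ≅ A_4 ⊕ A_6 (dimension 24 + 48 = 72).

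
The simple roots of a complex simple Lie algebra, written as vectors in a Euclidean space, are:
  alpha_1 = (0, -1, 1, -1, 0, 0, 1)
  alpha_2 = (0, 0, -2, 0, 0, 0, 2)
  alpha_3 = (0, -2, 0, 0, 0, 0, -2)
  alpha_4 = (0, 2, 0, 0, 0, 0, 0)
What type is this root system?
Compute the Cartan integers a_ij = 2(alpha_i, alpha_j)/(alpha_j, alpha_j); the resulting 4x4 Cartan matrix is
[[2, 0, 0, -1], [0, 2, -1, 0], [0, -1, 2, -2], [-1, 0, -1, 2]].
The roots have two lengths (squared-length ratio 2:1); the short ones are alpha_{1,4}. The associated Dynkin diagram is a chain of 4 nodes with a double edge between the middle two (F_4), so the type is F_4.

F_4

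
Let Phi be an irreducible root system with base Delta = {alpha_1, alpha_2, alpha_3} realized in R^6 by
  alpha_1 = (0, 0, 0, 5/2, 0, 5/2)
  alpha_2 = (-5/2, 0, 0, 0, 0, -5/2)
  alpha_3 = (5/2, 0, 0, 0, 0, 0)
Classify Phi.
Compute the Cartan integers a_ij = 2(alpha_i, alpha_j)/(alpha_j, alpha_j); the resulting 3x3 Cartan matrix is
[[2, -1, 0], [-1, 2, -2], [0, -1, 2]].
The roots have two lengths (squared-length ratio 2:1); the short ones are alpha_{3}. The associated Dynkin diagram is a chain of 3 nodes with a double edge at one end; the terminal node there is the unique short simple root (B_3), so the type is B_3 (the algebra so(7)).

B_3 (so(7))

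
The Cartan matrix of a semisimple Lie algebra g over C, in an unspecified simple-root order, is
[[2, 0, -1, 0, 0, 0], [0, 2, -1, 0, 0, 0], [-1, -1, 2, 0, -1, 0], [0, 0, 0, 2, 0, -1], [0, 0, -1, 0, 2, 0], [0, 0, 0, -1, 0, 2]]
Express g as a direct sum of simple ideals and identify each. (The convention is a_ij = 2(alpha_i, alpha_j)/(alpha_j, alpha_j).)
The diagram associated to this matrix has two connected components: the simple roots {alpha_4, alpha_6} form a chain of 2 nodes with single edges (A_2), and {alpha_1, alpha_2, alpha_3, alpha_5} form a chain of 2 nodes with a fork of two nodes at one end (D_4). A semisimple Lie algebra decomposes uniquely as the direct sum of simple ideals, one per connected component of its Dynkin diagram, so g ≅ A_2 ⊕ D_4 (dimension 8 + 28 = 36).

A2 + D4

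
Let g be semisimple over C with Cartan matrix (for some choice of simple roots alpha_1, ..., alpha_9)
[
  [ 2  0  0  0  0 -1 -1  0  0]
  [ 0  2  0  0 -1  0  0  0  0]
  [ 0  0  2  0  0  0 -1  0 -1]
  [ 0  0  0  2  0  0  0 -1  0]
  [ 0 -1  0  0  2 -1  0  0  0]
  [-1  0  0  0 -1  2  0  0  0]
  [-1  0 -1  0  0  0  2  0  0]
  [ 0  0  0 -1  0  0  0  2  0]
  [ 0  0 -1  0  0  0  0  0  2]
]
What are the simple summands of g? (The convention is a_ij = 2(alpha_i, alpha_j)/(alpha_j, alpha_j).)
The diagram associated to this matrix has two connected components: the simple roots {alpha_4, alpha_8} form a chain of 2 nodes with single edges (A_2), and {alpha_1, alpha_2, alpha_3, alpha_5, alpha_6, alpha_7, alpha_9} form a chain of 7 nodes with single edges (A_7). A semisimple Lie algebra decomposes uniquely as the direct sum of simple ideals, one per connected component of its Dynkin diagram, so g ≅ A_2 ⊕ A_7 (dimension 8 + 63 = 71).

A2 + A7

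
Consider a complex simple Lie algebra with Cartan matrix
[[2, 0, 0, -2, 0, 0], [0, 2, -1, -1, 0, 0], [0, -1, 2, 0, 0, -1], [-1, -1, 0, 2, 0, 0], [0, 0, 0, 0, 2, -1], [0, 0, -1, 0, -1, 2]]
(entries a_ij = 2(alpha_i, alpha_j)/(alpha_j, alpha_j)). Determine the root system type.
The matrix has rank 6 with 2's on the diagonal. Reading the off-diagonal entries as Dynkin edges (a single edge where a_ij = a_ji = -1; a double or triple edge where a_ij * a_ji = 2 or 3), the diagram is a chain of 6 nodes with a double edge at one end; the terminal node there is the unique long simple root (C_6). One simple-root ordering that puts it in standard form is (alpha_5, alpha_6, alpha_3, alpha_2, alpha_4, alpha_1). So the algebra is type C_6, i.e. sp(12).

C_6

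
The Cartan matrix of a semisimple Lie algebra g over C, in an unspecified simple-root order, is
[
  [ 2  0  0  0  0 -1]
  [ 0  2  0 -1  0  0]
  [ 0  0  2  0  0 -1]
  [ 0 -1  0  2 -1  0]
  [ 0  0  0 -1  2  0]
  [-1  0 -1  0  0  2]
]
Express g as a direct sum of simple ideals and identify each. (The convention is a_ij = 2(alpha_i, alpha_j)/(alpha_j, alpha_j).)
A3 + A3

The diagram associated to this matrix has two connected components: the simple roots {alpha_1, alpha_3, alpha_6} form a chain of 3 nodes with single edges (A_3), and {alpha_2, alpha_4, alpha_5} form a chain of 3 nodes with single edges (A_3). A semisimple Lie algebra decomposes uniquely as the direct sum of simple ideals, one per connected component of its Dynkin diagram, so g ≅ A_3 ⊕ A_3 (dimension 15 + 15 = 30).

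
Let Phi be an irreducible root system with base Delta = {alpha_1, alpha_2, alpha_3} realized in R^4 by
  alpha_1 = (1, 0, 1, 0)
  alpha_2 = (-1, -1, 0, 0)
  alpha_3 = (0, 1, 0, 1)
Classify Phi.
A_3 (sl(4))

Compute the Cartan integers a_ij = 2(alpha_i, alpha_j)/(alpha_j, alpha_j); the resulting 3x3 Cartan matrix is
[[2, -1, 0], [-1, 2, -1], [0, -1, 2]].
All simple roots have the same length, so the diagram is simply laced. The associated Dynkin diagram is a chain of 3 nodes with single edges (A_3), so the type is A_3 (the algebra sl(4)).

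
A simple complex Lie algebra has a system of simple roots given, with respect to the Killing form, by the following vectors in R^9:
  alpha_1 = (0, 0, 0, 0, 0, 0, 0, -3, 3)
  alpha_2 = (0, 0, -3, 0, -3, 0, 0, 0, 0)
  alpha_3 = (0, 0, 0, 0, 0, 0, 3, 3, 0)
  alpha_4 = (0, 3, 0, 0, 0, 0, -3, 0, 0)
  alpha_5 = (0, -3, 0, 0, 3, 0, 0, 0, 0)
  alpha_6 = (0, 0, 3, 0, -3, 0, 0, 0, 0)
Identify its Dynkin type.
D_6

Compute the Cartan integers a_ij = 2(alpha_i, alpha_j)/(alpha_j, alpha_j); the resulting 6x6 Cartan matrix is
[[2, 0, -1, 0, 0, 0], [0, 2, 0, 0, -1, 0], [-1, 0, 2, -1, 0, 0], [0, 0, -1, 2, -1, 0], [0, -1, 0, -1, 2, -1], [0, 0, 0, 0, -1, 2]].
All simple roots have the same length, so the diagram is simply laced. The associated Dynkin diagram is a chain of 4 nodes with a fork of two nodes at one end (D_6), so the type is D_6 (the algebra so(12)).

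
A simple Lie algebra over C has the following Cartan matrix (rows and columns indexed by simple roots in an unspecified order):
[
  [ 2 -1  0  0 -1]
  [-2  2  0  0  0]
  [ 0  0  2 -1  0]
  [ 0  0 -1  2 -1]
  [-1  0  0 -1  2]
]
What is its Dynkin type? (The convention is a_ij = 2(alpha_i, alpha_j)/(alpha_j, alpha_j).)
C_5 (sp(10))

The matrix has rank 5 with 2's on the diagonal. Reading the off-diagonal entries as Dynkin edges (a single edge where a_ij = a_ji = -1; a double or triple edge where a_ij * a_ji = 2 or 3), the diagram is a chain of 5 nodes with a double edge at one end; the terminal node there is the unique long simple root (C_5). One simple-root ordering that puts it in standard form is (alpha_3, alpha_4, alpha_5, alpha_1, alpha_2). So the algebra is type C_5, i.e. sp(10).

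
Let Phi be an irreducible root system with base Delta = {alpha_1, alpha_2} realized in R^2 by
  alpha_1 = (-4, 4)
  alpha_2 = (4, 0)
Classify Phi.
Compute the Cartan integers a_ij = 2(alpha_i, alpha_j)/(alpha_j, alpha_j); the resulting 2x2 Cartan matrix is
[[2, -2], [-1, 2]].
The roots have two lengths (squared-length ratio 2:1); the short ones are alpha_{2}. The associated Dynkin diagram is a chain of 2 nodes with a double edge at one end; the terminal node there is the unique short simple root (B_2), so the type is B_2 (the algebra so(5)).

B_2 (so(5))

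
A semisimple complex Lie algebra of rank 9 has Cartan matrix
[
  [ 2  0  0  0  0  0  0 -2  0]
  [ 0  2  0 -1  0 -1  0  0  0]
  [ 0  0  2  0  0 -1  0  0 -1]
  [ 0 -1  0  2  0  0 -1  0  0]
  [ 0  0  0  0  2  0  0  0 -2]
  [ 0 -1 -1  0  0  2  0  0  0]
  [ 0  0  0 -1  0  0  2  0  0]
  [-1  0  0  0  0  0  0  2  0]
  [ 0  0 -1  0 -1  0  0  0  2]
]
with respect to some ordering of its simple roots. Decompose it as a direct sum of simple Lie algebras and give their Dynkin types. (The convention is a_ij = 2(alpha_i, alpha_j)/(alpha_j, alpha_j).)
B2 ⊕ C7

The diagram associated to this matrix has two connected components: the simple roots {alpha_1, alpha_8} form a chain of 2 nodes with a double edge at one end; the terminal node there is the unique short simple root (B_2), and {alpha_2, alpha_3, alpha_4, alpha_5, alpha_6, alpha_7, alpha_9} form a chain of 7 nodes with a double edge at one end; the terminal node there is the unique long simple root (C_7). A semisimple Lie algebra decomposes uniquely as the direct sum of simple ideals, one per connected component of its Dynkin diagram, so g ≅ B_2 ⊕ C_7 (dimension 10 + 105 = 115).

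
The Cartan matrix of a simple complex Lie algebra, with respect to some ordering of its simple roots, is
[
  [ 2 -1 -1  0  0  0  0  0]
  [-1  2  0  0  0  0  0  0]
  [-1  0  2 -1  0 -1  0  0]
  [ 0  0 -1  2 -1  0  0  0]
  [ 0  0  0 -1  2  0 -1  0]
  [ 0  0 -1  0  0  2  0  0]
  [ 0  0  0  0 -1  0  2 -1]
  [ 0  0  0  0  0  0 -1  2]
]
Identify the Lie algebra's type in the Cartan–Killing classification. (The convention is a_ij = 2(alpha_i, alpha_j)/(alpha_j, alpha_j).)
E_8

The matrix has rank 8 with 2's on the diagonal. Reading the off-diagonal entries as Dynkin edges (a single edge where a_ij = a_ji = -1; a double or triple edge where a_ij * a_ji = 2 or 3), the diagram is a chain of 7 nodes with one extra node attached to the third node from one end (E_8). One simple-root ordering that puts it in standard form is (alpha_2, alpha_6, alpha_1, alpha_3, alpha_4, alpha_5, alpha_7, alpha_8). So the algebra is type E_8.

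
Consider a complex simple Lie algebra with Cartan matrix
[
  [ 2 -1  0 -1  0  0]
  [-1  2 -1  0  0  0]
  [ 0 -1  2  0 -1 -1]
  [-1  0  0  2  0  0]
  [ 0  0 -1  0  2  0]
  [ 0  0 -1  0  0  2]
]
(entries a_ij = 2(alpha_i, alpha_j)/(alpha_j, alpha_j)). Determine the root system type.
D6

The matrix has rank 6 with 2's on the diagonal. Reading the off-diagonal entries as Dynkin edges (a single edge where a_ij = a_ji = -1; a double or triple edge where a_ij * a_ji = 2 or 3), the diagram is a chain of 4 nodes with a fork of two nodes at one end (D_6). One simple-root ordering that puts it in standard form is (alpha_4, alpha_1, alpha_2, alpha_3, alpha_6, alpha_5). So the algebra is type D_6, i.e. so(12).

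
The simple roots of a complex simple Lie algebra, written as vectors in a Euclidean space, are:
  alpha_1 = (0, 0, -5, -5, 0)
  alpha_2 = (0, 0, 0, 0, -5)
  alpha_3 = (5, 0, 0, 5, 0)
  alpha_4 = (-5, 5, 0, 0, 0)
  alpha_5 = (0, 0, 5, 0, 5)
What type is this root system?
Compute the Cartan integers a_ij = 2(alpha_i, alpha_j)/(alpha_j, alpha_j); the resulting 5x5 Cartan matrix is
[[2, 0, -1, 0, -1], [0, 2, 0, 0, -1], [-1, 0, 2, -1, 0], [0, 0, -1, 2, 0], [-1, -2, 0, 0, 2]].
The roots have two lengths (squared-length ratio 2:1); the short ones are alpha_{2}. The associated Dynkin diagram is a chain of 5 nodes with a double edge at one end; the terminal node there is the unique short simple root (B_5), so the type is B_5 (the algebra so(11)).

type B_5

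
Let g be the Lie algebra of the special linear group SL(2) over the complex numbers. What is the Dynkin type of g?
This is sl(2), which has dimension 2^2 - 1 = 3 and rank 2 - 1 = 1 (a Cartan subalgebra is the diagonal traceless matrices). In the classification of classical Lie algebras, the special linear algebra sl(n+1) has type A_n; here n = 1, so the Dynkin diagram is a chain of 1 nodes with single edges (A_1). Hence the type is A_1.

A_1 (sl(2))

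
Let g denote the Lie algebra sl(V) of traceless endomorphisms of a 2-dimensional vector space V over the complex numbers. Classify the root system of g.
This is sl(2), which has dimension 2^2 - 1 = 3 and rank 2 - 1 = 1 (a Cartan subalgebra is the diagonal traceless matrices). In the classification of classical Lie algebras, the special linear algebra sl(n+1) has type A_n; here n = 1, so the Dynkin diagram is a chain of 1 nodes with single edges (A_1). Hence the type is A_1.

type A_1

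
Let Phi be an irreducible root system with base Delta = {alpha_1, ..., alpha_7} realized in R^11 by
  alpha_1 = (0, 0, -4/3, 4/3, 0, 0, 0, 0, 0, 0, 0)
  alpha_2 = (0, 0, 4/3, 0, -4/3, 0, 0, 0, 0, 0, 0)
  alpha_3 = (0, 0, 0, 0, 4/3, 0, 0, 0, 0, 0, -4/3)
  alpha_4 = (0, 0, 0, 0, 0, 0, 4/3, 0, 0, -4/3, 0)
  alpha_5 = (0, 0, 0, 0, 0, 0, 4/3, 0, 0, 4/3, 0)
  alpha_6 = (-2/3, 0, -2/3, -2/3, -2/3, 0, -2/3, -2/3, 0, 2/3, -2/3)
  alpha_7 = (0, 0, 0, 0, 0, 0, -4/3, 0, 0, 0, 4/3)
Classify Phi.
Compute the Cartan integers a_ij = 2(alpha_i, alpha_j)/(alpha_j, alpha_j); the resulting 7x7 Cartan matrix is
[[2, -1, 0, 0, 0, 0, 0], [-1, 2, -1, 0, 0, 0, 0], [0, -1, 2, 0, 0, 0, -1], [0, 0, 0, 2, 0, -1, -1], [0, 0, 0, 0, 2, 0, -1], [0, 0, 0, -1, 0, 2, 0], [0, 0, -1, -1, -1, 0, 2]].
All simple roots have the same length, so the diagram is simply laced. The associated Dynkin diagram is a chain of 6 nodes with one extra node attached to the third node from one end (E_7), so the type is E_7.

type E_7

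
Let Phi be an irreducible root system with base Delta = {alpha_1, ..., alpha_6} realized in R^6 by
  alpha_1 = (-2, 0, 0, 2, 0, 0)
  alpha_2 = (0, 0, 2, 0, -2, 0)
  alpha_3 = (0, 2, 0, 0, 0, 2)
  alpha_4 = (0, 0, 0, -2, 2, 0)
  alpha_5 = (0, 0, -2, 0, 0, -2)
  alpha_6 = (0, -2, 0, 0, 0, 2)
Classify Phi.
D_6

Compute the Cartan integers a_ij = 2(alpha_i, alpha_j)/(alpha_j, alpha_j); the resulting 6x6 Cartan matrix is
[[2, 0, 0, -1, 0, 0], [0, 2, 0, -1, -1, 0], [0, 0, 2, 0, -1, 0], [-1, -1, 0, 2, 0, 0], [0, -1, -1, 0, 2, -1], [0, 0, 0, 0, -1, 2]].
All simple roots have the same length, so the diagram is simply laced. The associated Dynkin diagram is a chain of 4 nodes with a fork of two nodes at one end (D_6), so the type is D_6 (the algebra so(12)).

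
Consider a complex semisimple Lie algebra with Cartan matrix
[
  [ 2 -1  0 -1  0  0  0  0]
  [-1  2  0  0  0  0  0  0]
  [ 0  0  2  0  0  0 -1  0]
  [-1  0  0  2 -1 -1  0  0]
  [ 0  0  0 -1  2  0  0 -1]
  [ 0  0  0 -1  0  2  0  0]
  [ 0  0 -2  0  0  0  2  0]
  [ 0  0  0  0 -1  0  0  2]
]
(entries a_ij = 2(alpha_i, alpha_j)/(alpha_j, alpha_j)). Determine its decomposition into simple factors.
type B_2 + type E_6

The diagram associated to this matrix has two connected components: the simple roots {alpha_3, alpha_7} form a chain of 2 nodes with a double edge at one end; the terminal node there is the unique short simple root (B_2), and {alpha_1, alpha_2, alpha_4, alpha_5, alpha_6, alpha_8} form a chain of 5 nodes with one extra node attached to the third node from one end (E_6). A semisimple Lie algebra decomposes uniquely as the direct sum of simple ideals, one per connected component of its Dynkin diagram, so g ≅ B_2 ⊕ E_6 (dimension 10 + 78 = 88).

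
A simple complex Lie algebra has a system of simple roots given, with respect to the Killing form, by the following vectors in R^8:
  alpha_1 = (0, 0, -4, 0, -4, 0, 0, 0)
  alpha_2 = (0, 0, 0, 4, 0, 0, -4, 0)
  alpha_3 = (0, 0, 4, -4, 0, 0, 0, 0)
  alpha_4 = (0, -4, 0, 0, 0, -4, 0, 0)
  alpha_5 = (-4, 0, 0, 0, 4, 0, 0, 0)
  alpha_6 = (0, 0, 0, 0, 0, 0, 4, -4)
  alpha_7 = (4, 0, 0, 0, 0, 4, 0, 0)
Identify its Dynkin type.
type A_7

Compute the Cartan integers a_ij = 2(alpha_i, alpha_j)/(alpha_j, alpha_j); the resulting 7x7 Cartan matrix is
[[2, 0, -1, 0, -1, 0, 0], [0, 2, -1, 0, 0, -1, 0], [-1, -1, 2, 0, 0, 0, 0], [0, 0, 0, 2, 0, 0, -1], [-1, 0, 0, 0, 2, 0, -1], [0, -1, 0, 0, 0, 2, 0], [0, 0, 0, -1, -1, 0, 2]].
All simple roots have the same length, so the diagram is simply laced. The associated Dynkin diagram is a chain of 7 nodes with single edges (A_7), so the type is A_7 (the algebra sl(8)).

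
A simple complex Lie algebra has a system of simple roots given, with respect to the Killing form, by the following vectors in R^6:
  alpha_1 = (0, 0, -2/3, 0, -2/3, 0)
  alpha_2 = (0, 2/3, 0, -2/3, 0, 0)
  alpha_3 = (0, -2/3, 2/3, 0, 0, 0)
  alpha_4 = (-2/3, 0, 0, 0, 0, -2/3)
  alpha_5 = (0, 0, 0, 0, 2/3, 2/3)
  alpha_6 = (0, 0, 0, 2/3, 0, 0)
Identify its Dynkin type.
Compute the Cartan integers a_ij = 2(alpha_i, alpha_j)/(alpha_j, alpha_j); the resulting 6x6 Cartan matrix is
[[2, 0, -1, 0, -1, 0], [0, 2, -1, 0, 0, -2], [-1, -1, 2, 0, 0, 0], [0, 0, 0, 2, -1, 0], [-1, 0, 0, -1, 2, 0], [0, -1, 0, 0, 0, 2]].
The roots have two lengths (squared-length ratio 2:1); the short ones are alpha_{6}. The associated Dynkin diagram is a chain of 6 nodes with a double edge at one end; the terminal node there is the unique short simple root (B_6), so the type is B_6 (the algebra so(13)).

B_6 (so(13))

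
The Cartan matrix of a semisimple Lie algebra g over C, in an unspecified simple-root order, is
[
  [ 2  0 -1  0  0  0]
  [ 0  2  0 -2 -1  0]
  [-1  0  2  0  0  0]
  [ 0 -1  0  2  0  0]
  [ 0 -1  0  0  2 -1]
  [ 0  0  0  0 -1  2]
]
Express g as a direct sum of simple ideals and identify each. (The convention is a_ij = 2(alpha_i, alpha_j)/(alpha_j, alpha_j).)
type A_2 + type B_4

The diagram associated to this matrix has two connected components: the simple roots {alpha_1, alpha_3} form a chain of 2 nodes with single edges (A_2), and {alpha_2, alpha_4, alpha_5, alpha_6} form a chain of 4 nodes with a double edge at one end; the terminal node there is the unique short simple root (B_4). A semisimple Lie algebra decomposes uniquely as the direct sum of simple ideals, one per connected component of its Dynkin diagram, so g ≅ A_2 ⊕ B_4 (dimension 8 + 36 = 44).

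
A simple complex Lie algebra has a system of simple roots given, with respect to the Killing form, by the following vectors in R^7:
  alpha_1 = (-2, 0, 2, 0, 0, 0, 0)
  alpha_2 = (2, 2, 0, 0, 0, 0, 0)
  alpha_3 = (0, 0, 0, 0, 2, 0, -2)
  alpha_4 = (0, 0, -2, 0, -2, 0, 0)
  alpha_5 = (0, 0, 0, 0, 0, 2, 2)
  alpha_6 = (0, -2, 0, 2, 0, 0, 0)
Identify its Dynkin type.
A_6 (sl(7))

Compute the Cartan integers a_ij = 2(alpha_i, alpha_j)/(alpha_j, alpha_j); the resulting 6x6 Cartan matrix is
[[2, -1, 0, -1, 0, 0], [-1, 2, 0, 0, 0, -1], [0, 0, 2, -1, -1, 0], [-1, 0, -1, 2, 0, 0], [0, 0, -1, 0, 2, 0], [0, -1, 0, 0, 0, 2]].
All simple roots have the same length, so the diagram is simply laced. The associated Dynkin diagram is a chain of 6 nodes with single edges (A_6), so the type is A_6 (the algebra sl(7)).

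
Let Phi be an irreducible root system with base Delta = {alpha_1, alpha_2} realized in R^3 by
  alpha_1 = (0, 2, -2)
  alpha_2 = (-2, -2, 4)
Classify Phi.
Compute the Cartan integers a_ij = 2(alpha_i, alpha_j)/(alpha_j, alpha_j); the resulting 2x2 Cartan matrix is
[[2, -1], [-3, 2]].
The roots have two lengths (squared-length ratio 3:1); the short ones are alpha_{1}. The associated Dynkin diagram is two nodes joined by a triple edge (G_2), so the type is G_2.

G_2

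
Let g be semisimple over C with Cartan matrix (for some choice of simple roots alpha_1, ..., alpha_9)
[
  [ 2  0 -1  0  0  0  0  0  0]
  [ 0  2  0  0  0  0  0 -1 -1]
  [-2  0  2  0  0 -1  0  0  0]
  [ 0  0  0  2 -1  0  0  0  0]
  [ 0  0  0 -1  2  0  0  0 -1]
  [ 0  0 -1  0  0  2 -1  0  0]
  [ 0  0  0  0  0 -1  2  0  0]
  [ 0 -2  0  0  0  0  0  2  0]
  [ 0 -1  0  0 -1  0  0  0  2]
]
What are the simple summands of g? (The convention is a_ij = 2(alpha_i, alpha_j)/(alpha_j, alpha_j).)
B4 + C5

The diagram associated to this matrix has two connected components: the simple roots {alpha_1, alpha_3, alpha_6, alpha_7} form a chain of 4 nodes with a double edge at one end; the terminal node there is the unique short simple root (B_4), and {alpha_2, alpha_4, alpha_5, alpha_8, alpha_9} form a chain of 5 nodes with a double edge at one end; the terminal node there is the unique long simple root (C_5). A semisimple Lie algebra decomposes uniquely as the direct sum of simple ideals, one per connected component of its Dynkin diagram, so g ≅ B_4 ⊕ C_5 (dimension 36 + 55 = 91).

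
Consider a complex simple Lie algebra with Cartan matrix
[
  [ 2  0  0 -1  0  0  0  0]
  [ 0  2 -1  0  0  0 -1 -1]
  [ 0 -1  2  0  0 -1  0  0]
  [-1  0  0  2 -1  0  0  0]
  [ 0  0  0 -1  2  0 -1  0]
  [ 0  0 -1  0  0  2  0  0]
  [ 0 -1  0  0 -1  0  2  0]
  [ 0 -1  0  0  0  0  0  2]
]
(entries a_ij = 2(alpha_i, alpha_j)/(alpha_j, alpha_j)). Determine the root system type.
E_8

The matrix has rank 8 with 2's on the diagonal. Reading the off-diagonal entries as Dynkin edges (a single edge where a_ij = a_ji = -1; a double or triple edge where a_ij * a_ji = 2 or 3), the diagram is a chain of 7 nodes with one extra node attached to the third node from one end (E_8). One simple-root ordering that puts it in standard form is (alpha_6, alpha_8, alpha_3, alpha_2, alpha_7, alpha_5, alpha_4, alpha_1). So the algebra is type E_8.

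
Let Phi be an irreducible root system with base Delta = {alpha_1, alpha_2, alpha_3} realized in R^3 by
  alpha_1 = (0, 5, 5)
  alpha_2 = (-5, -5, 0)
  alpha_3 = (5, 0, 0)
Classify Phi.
B_3

Compute the Cartan integers a_ij = 2(alpha_i, alpha_j)/(alpha_j, alpha_j); the resulting 3x3 Cartan matrix is
[[2, -1, 0], [-1, 2, -2], [0, -1, 2]].
The roots have two lengths (squared-length ratio 2:1); the short ones are alpha_{3}. The associated Dynkin diagram is a chain of 3 nodes with a double edge at one end; the terminal node there is the unique short simple root (B_3), so the type is B_3 (the algebra so(7)).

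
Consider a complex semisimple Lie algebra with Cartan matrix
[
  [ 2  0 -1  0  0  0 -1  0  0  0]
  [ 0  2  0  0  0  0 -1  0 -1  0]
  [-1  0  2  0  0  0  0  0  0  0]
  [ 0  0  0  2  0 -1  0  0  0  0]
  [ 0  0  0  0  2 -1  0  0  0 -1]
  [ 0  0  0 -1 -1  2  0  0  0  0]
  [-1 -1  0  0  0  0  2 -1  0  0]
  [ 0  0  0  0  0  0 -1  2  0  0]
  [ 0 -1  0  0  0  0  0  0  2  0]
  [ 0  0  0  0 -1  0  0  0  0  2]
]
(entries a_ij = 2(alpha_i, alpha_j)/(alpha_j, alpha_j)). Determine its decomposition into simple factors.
The diagram associated to this matrix has two connected components: the simple roots {alpha_4, alpha_5, alpha_6, alpha_10} form a chain of 4 nodes with single edges (A_4), and {alpha_1, alpha_2, alpha_3, alpha_7, alpha_8, alpha_9} form a chain of 5 nodes with one extra node attached to the third node from one end (E_6). A semisimple Lie algebra decomposes uniquely as the direct sum of simple ideals, one per connected component of its Dynkin diagram, so g ≅ A_4 ⊕ E_6 (dimension 24 + 78 = 102).

A_4 ⊕ E_6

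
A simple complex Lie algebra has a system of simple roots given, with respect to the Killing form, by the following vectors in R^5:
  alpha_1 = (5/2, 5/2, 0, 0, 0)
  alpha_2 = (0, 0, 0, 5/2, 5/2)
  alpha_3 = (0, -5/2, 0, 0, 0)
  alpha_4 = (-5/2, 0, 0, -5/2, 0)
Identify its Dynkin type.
Compute the Cartan integers a_ij = 2(alpha_i, alpha_j)/(alpha_j, alpha_j); the resulting 4x4 Cartan matrix is
[[2, 0, -2, -1], [0, 2, 0, -1], [-1, 0, 2, 0], [-1, -1, 0, 2]].
The roots have two lengths (squared-length ratio 2:1); the short ones are alpha_{3}. The associated Dynkin diagram is a chain of 4 nodes with a double edge at one end; the terminal node there is the unique short simple root (B_4), so the type is B_4 (the algebra so(9)).

B_4 (so(9))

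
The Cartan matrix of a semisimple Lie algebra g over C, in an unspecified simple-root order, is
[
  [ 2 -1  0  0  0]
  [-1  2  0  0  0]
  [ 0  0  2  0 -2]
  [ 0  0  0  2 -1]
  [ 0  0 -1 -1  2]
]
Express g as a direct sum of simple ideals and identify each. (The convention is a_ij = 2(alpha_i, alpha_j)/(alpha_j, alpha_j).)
The diagram associated to this matrix has two connected components: the simple roots {alpha_1, alpha_2} form a chain of 2 nodes with single edges (A_2), and {alpha_3, alpha_4, alpha_5} form a chain of 3 nodes with a double edge at one end; the terminal node there is the unique long simple root (C_3). A semisimple Lie algebra decomposes uniquely as the direct sum of simple ideals, one per connected component of its Dynkin diagram, so g ≅ A_2 ⊕ C_3 (dimension 8 + 21 = 29).

type A_2 + type C_3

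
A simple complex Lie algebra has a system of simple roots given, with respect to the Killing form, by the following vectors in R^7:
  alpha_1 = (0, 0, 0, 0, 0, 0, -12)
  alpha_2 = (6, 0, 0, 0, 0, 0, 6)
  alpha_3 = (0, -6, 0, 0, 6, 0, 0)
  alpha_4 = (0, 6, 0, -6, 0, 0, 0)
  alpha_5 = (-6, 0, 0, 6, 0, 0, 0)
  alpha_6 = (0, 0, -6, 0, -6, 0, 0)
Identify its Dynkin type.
Compute the Cartan integers a_ij = 2(alpha_i, alpha_j)/(alpha_j, alpha_j); the resulting 6x6 Cartan matrix is
[[2, -2, 0, 0, 0, 0], [-1, 2, 0, 0, -1, 0], [0, 0, 2, -1, 0, -1], [0, 0, -1, 2, -1, 0], [0, -1, 0, -1, 2, 0], [0, 0, -1, 0, 0, 2]].
The roots have two lengths (squared-length ratio 2:1); the short ones are alpha_{2,3,4,5,6}. The associated Dynkin diagram is a chain of 6 nodes with a double edge at one end; the terminal node there is the unique long simple root (C_6), so the type is C_6 (the algebra sp(12)).

C6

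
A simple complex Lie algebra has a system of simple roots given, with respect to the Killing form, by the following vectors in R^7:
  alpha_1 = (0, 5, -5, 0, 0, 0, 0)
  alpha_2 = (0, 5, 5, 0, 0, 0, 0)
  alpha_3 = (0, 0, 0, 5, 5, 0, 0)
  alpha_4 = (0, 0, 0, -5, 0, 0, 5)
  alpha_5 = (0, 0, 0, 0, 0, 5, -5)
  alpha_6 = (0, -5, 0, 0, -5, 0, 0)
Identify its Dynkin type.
D_6 (so(12))

Compute the Cartan integers a_ij = 2(alpha_i, alpha_j)/(alpha_j, alpha_j); the resulting 6x6 Cartan matrix is
[[2, 0, 0, 0, 0, -1], [0, 2, 0, 0, 0, -1], [0, 0, 2, -1, 0, -1], [0, 0, -1, 2, -1, 0], [0, 0, 0, -1, 2, 0], [-1, -1, -1, 0, 0, 2]].
All simple roots have the same length, so the diagram is simply laced. The associated Dynkin diagram is a chain of 4 nodes with a fork of two nodes at one end (D_6), so the type is D_6 (the algebra so(12)).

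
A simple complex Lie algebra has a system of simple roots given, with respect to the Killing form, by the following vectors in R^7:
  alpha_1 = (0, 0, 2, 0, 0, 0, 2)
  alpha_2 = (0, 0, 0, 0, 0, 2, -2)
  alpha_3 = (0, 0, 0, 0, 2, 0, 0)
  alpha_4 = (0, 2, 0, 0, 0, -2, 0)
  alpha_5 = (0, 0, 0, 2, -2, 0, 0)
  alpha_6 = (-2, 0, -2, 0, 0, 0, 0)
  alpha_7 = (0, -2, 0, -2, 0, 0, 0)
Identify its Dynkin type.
Compute the Cartan integers a_ij = 2(alpha_i, alpha_j)/(alpha_j, alpha_j); the resulting 7x7 Cartan matrix is
[[2, -1, 0, 0, 0, -1, 0], [-1, 2, 0, -1, 0, 0, 0], [0, 0, 2, 0, -1, 0, 0], [0, -1, 0, 2, 0, 0, -1], [0, 0, -2, 0, 2, 0, -1], [-1, 0, 0, 0, 0, 2, 0], [0, 0, 0, -1, -1, 0, 2]].
The roots have two lengths (squared-length ratio 2:1); the short ones are alpha_{3}. The associated Dynkin diagram is a chain of 7 nodes with a double edge at one end; the terminal node there is the unique short simple root (B_7), so the type is B_7 (the algebra so(15)).

B7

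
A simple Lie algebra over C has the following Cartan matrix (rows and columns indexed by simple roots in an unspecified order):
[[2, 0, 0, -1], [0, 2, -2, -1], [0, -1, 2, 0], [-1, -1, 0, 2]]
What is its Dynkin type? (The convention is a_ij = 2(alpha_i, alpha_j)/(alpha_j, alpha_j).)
type B_4

The matrix has rank 4 with 2's on the diagonal. Reading the off-diagonal entries as Dynkin edges (a single edge where a_ij = a_ji = -1; a double or triple edge where a_ij * a_ji = 2 or 3), the diagram is a chain of 4 nodes with a double edge at one end; the terminal node there is the unique short simple root (B_4). One simple-root ordering that puts it in standard form is (alpha_1, alpha_4, alpha_2, alpha_3). So the algebra is type B_4, i.e. so(9).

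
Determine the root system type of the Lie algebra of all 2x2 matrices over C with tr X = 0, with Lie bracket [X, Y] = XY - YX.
type A_1

This is sl(2), which has dimension 2^2 - 1 = 3 and rank 2 - 1 = 1 (a Cartan subalgebra is the diagonal traceless matrices). In the classification of classical Lie algebras, the special linear algebra sl(n+1) has type A_n; here n = 1, so the Dynkin diagram is a chain of 1 nodes with single edges (A_1). Hence the type is A_1.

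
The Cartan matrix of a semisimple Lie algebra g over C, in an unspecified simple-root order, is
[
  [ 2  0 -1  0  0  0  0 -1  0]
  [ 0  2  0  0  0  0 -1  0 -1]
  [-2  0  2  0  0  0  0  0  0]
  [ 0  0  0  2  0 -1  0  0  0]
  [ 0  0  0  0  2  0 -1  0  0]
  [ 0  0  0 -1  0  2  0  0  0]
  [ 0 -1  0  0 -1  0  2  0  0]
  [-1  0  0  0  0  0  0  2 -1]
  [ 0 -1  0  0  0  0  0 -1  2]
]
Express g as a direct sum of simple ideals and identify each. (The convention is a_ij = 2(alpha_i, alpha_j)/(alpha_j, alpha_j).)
The diagram associated to this matrix has two connected components: the simple roots {alpha_4, alpha_6} form a chain of 2 nodes with single edges (A_2), and {alpha_1, alpha_2, alpha_3, alpha_5, alpha_7, alpha_8, alpha_9} form a chain of 7 nodes with a double edge at one end; the terminal node there is the unique long simple root (C_7). A semisimple Lie algebra decomposes uniquely as the direct sum of simple ideals, one per connected component of its Dynkin diagram, so g ≅ A_2 ⊕ C_7 (dimension 8 + 105 = 113).

A_2 (sl(3)) + C_7 (sp(14))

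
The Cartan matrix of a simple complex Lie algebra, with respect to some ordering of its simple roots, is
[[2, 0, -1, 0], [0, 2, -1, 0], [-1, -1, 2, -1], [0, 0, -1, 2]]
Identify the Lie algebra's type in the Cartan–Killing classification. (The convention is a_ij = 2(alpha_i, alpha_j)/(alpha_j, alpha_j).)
The matrix has rank 4 with 2's on the diagonal. Reading the off-diagonal entries as Dynkin edges (a single edge where a_ij = a_ji = -1; a double or triple edge where a_ij * a_ji = 2 or 3), the diagram is a chain of 2 nodes with a fork of two nodes at one end (D_4). One simple-root ordering that puts it in standard form is (alpha_1, alpha_3, alpha_2, alpha_4). So the algebra is type D_4, i.e. so(8).

type D_4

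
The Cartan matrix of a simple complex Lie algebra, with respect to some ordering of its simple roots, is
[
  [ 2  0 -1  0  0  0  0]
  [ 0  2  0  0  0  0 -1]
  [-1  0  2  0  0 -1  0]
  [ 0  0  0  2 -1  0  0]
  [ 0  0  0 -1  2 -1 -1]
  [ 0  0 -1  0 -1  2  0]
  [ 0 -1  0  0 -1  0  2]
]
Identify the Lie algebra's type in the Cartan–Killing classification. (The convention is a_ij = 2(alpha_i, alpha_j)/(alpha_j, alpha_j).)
The matrix has rank 7 with 2's on the diagonal. Reading the off-diagonal entries as Dynkin edges (a single edge where a_ij = a_ji = -1; a double or triple edge where a_ij * a_ji = 2 or 3), the diagram is a chain of 6 nodes with one extra node attached to the third node from one end (E_7). One simple-root ordering that puts it in standard form is (alpha_2, alpha_4, alpha_7, alpha_5, alpha_6, alpha_3, alpha_1). So the algebra is type E_7.

type E_7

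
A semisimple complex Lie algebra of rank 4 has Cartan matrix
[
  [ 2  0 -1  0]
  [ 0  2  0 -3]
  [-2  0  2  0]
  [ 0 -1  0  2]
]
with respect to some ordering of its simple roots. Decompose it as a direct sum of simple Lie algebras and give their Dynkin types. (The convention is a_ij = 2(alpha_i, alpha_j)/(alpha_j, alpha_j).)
The diagram associated to this matrix has two connected components: the simple roots {alpha_1, alpha_3} form a chain of 2 nodes with a double edge at one end; the terminal node there is the unique short simple root (B_2), and {alpha_2, alpha_4} form two nodes joined by a triple edge (G_2). A semisimple Lie algebra decomposes uniquely as the direct sum of simple ideals, one per connected component of its Dynkin diagram, so g ≅ B_2 ⊕ G_2 (dimension 10 + 14 = 24).

B_2 (so(5)) ⊕ G_2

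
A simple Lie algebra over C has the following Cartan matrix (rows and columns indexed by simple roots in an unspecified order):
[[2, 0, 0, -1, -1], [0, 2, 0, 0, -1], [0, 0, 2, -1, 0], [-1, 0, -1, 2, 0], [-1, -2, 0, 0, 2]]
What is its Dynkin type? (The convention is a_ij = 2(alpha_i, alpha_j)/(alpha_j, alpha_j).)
B_5

The matrix has rank 5 with 2's on the diagonal. Reading the off-diagonal entries as Dynkin edges (a single edge where a_ij = a_ji = -1; a double or triple edge where a_ij * a_ji = 2 or 3), the diagram is a chain of 5 nodes with a double edge at one end; the terminal node there is the unique short simple root (B_5). One simple-root ordering that puts it in standard form is (alpha_3, alpha_4, alpha_1, alpha_5, alpha_2). So the algebra is type B_5, i.e. so(11).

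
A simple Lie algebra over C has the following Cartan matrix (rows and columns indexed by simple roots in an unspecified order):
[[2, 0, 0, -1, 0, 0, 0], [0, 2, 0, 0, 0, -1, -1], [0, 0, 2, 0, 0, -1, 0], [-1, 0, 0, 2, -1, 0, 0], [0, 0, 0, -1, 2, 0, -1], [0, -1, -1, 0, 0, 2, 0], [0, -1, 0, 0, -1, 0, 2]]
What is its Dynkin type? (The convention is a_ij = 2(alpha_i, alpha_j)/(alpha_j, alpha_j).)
The matrix has rank 7 with 2's on the diagonal. Reading the off-diagonal entries as Dynkin edges (a single edge where a_ij = a_ji = -1; a double or triple edge where a_ij * a_ji = 2 or 3), the diagram is a chain of 7 nodes with single edges (A_7). One simple-root ordering that puts it in standard form is (alpha_3, alpha_6, alpha_2, alpha_7, alpha_5, alpha_4, alpha_1). So the algebra is type A_7, i.e. sl(8).

A7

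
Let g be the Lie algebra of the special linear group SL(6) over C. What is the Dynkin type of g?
A_5

This is sl(6), which has dimension 6^2 - 1 = 35 and rank 6 - 1 = 5 (a Cartan subalgebra is the diagonal traceless matrices). In the classification of classical Lie algebras, the special linear algebra sl(n+1) has type A_n; here n = 5, so the Dynkin diagram is a chain of 5 nodes with single edges (A_5). Hence the type is A_5.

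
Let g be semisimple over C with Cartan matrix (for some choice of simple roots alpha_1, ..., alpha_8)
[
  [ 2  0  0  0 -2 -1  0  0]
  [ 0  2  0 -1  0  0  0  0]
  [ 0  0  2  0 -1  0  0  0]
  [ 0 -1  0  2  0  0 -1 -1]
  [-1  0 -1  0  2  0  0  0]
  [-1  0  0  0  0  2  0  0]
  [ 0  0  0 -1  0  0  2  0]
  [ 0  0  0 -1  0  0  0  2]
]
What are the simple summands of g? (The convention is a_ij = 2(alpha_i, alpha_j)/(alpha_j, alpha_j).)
D4 + F4

The diagram associated to this matrix has two connected components: the simple roots {alpha_2, alpha_4, alpha_7, alpha_8} form a chain of 2 nodes with a fork of two nodes at one end (D_4), and {alpha_1, alpha_3, alpha_5, alpha_6} form a chain of 4 nodes with a double edge between the middle two (F_4). A semisimple Lie algebra decomposes uniquely as the direct sum of simple ideals, one per connected component of its Dynkin diagram, so g ≅ D_4 ⊕ F_4 (dimension 28 + 52 = 80).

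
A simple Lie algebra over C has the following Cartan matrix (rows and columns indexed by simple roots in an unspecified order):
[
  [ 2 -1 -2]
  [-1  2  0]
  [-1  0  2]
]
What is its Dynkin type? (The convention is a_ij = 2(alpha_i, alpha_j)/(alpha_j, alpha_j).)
The matrix has rank 3 with 2's on the diagonal. Reading the off-diagonal entries as Dynkin edges (a single edge where a_ij = a_ji = -1; a double or triple edge where a_ij * a_ji = 2 or 3), the diagram is a chain of 3 nodes with a double edge at one end; the terminal node there is the unique short simple root (B_3). One simple-root ordering that puts it in standard form is (alpha_2, alpha_1, alpha_3). So the algebra is type B_3, i.e. so(7).

B3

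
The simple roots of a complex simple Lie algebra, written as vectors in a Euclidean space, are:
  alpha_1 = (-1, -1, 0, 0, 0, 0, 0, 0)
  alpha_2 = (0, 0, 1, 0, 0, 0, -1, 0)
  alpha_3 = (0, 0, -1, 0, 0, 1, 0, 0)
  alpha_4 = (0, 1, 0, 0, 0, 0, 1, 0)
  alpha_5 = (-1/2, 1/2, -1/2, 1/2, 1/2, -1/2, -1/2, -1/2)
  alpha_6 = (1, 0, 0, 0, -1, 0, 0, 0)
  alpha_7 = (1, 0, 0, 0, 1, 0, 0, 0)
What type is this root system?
Compute the Cartan integers a_ij = 2(alpha_i, alpha_j)/(alpha_j, alpha_j); the resulting 7x7 Cartan matrix is
[[2, 0, 0, -1, 0, -1, -1], [0, 2, -1, -1, 0, 0, 0], [0, -1, 2, 0, 0, 0, 0], [-1, -1, 0, 2, 0, 0, 0], [0, 0, 0, 0, 2, -1, 0], [-1, 0, 0, 0, -1, 2, 0], [-1, 0, 0, 0, 0, 0, 2]].
All simple roots have the same length, so the diagram is simply laced. The associated Dynkin diagram is a chain of 6 nodes with one extra node attached to the third node from one end (E_7), so the type is E_7.

E7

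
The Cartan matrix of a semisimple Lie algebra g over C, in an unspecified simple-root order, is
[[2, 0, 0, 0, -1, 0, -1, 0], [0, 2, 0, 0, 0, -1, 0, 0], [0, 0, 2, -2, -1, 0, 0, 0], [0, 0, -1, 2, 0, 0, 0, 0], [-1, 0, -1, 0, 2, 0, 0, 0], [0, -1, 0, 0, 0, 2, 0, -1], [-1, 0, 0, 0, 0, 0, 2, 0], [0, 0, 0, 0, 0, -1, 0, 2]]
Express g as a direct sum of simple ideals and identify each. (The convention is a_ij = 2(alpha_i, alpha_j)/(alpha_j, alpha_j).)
A3 ⊕ B5

The diagram associated to this matrix has two connected components: the simple roots {alpha_2, alpha_6, alpha_8} form a chain of 3 nodes with single edges (A_3), and {alpha_1, alpha_3, alpha_4, alpha_5, alpha_7} form a chain of 5 nodes with a double edge at one end; the terminal node there is the unique short simple root (B_5). A semisimple Lie algebra decomposes uniquely as the direct sum of simple ideals, one per connected component of its Dynkin diagram, so g ≅ A_3 ⊕ B_5 (dimension 15 + 55 = 70).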